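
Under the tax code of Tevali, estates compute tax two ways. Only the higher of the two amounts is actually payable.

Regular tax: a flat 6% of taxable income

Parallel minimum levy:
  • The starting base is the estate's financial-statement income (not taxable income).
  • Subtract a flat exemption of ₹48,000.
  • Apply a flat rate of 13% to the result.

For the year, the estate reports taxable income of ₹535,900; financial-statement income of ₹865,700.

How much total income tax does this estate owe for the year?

₹106,301

Parallel minimum levy:
  Base (financial-statement income): ₹865,700
  Less exemption ₹48,000 → base ₹817,700
  ₹817,700 × 13% = ₹106,301

Regular tax:
  ₹535,900 × 6% = ₹32,154

₹106,301 > ₹32,154, so the parallel minimum levy is the binding amount.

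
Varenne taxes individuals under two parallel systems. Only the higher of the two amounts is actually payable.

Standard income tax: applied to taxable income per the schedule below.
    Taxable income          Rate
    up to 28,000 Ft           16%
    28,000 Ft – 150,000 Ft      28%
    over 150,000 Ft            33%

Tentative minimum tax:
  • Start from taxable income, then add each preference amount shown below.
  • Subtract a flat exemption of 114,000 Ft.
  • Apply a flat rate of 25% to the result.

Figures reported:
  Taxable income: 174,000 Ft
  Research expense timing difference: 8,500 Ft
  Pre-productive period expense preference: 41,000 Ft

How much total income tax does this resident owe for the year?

46,560 Ft

Tentative minimum tax:
  Adjusted income: 174,000 Ft + 8,500 Ft + 41,000 Ft = 223,500 Ft
  Less exemption 114,000 Ft → base 109,500 Ft
  109,500 Ft × 25% = 27,375 Ft

Standard income tax:
  28,000 Ft × 16% = 4,480 Ft
  122,000 Ft × 28% = 34,160 Ft
  24,000 Ft × 33% = 7,920 Ft
  → 46,560 Ft

46,560 Ft > 27,375 Ft, so the standard income tax governs.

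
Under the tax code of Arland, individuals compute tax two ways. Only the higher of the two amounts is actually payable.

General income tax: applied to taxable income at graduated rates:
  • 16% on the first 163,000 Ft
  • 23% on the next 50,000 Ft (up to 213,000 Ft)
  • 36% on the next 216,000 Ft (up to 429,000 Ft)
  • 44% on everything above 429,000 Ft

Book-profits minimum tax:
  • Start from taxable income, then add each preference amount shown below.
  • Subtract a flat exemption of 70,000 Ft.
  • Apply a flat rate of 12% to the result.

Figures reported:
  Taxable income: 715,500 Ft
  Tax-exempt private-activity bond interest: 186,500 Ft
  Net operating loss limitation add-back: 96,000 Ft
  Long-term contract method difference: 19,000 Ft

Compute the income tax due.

General income tax:
  163,000 Ft × 16% = 26,080 Ft
  50,000 Ft × 23% = 11,500 Ft
  216,000 Ft × 36% = 77,760 Ft
  286,500 Ft × 44% = 126,060 Ft
  → 241,400 Ft

Book-profits minimum tax:
  Adjusted income: 715,500 Ft + 186,500 Ft + 96,000 Ft + 19,000 Ft = 1,017,000 Ft
  Less exemption 70,000 Ft → base 947,000 Ft
  947,000 Ft × 12% = 113,640 Ft

241,400 Ft > 113,640 Ft, so the general income tax governs.

241,400 Ft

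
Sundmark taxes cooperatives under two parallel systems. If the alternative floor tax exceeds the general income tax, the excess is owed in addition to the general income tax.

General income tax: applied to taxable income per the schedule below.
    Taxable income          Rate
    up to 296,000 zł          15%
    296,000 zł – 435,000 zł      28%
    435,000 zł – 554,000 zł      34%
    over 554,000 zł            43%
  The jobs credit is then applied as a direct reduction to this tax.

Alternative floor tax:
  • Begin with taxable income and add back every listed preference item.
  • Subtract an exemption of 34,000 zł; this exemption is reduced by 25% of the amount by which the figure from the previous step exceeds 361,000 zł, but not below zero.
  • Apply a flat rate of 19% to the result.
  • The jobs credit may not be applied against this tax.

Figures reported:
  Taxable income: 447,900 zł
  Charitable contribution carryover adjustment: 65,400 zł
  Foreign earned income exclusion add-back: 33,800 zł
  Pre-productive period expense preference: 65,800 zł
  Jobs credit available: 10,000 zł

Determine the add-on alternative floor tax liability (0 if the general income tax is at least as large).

Alternative floor tax:
  Adjusted income: 447,900 zł + 65,400 zł + 33,800 zł + 65,800 zł = 612,900 zł
  Exemption: 25% × (612,900 zł − 361,000 zł) = 62,975 zł ≥ 34,000 zł, so the exemption is fully phased out
  Base: 612,900 zł − 0 zł = 612,900 zł
  612,900 zł × 19% = 116,451 zł

General income tax:
  296,000 zł × 15% = 44,400 zł
  139,000 zł × 28% = 38,920 zł
  12,900 zł × 34% = 4,386 zł
  → 87,706 zł
  Less jobs credit 10,000 zł → 77,706 zł

Excess of alternative floor tax over general income tax: 116,451 zł − 77,706 zł = 38,745 zł.

38,745 zł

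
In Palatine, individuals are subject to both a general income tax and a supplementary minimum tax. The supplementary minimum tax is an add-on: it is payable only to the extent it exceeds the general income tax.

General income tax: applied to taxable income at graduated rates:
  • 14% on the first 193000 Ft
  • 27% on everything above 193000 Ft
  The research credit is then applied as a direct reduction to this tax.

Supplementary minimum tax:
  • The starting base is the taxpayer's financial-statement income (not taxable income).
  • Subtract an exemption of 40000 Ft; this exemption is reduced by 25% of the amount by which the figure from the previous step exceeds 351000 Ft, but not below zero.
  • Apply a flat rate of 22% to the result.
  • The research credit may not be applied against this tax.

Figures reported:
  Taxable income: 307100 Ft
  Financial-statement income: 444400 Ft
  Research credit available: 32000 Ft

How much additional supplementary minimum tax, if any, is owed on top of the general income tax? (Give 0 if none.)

General income tax:
  193000 Ft × 14% = 27020 Ft
  114100 Ft × 27% = 30807 Ft
  → 57827 Ft
  Less research credit 32000 Ft → 25827 Ft

Supplementary minimum tax:
  Base (financial-statement income): 444400 Ft
  Exemption: 40000 Ft − 25% × (444400 Ft − 351000 Ft) = 40000 Ft − 23350 Ft = 16650 Ft
  Base: 444400 Ft − 16650 Ft = 427750 Ft
  427750 Ft × 22% = 94105 Ft

Excess of supplementary minimum tax over general income tax: 94105 Ft − 25827 Ft = 68278 Ft.

68278 Ft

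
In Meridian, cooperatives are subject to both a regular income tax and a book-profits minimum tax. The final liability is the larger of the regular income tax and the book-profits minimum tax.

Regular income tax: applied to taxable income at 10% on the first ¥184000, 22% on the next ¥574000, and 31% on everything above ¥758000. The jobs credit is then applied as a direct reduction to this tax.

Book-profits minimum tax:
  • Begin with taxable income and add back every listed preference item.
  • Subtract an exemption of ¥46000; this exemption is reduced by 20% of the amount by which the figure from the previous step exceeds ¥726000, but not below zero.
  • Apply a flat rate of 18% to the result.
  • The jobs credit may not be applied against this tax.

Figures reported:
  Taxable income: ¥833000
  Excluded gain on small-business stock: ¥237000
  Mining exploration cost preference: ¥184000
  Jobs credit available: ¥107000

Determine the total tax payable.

¥225720

Book-profits minimum tax:
  Adjusted income: ¥833000 + ¥237000 + ¥184000 = ¥1254000
  Exemption: 20% × (¥1254000 − ¥726000) = ¥105600 ≥ ¥46000, so the exemption is fully phased out
  Base: ¥1254000 − ¥0 = ¥1254000
  ¥1254000 × 18% = ¥225720

Regular income tax:
  ¥184000 × 10% = ¥18400
  ¥574000 × 22% = ¥126280
  ¥75000 × 31% = ¥23250
  → ¥167930
  Less jobs credit ¥107000 → ¥60930

¥225720 > ¥60930, so the book-profits minimum tax is the binding amount.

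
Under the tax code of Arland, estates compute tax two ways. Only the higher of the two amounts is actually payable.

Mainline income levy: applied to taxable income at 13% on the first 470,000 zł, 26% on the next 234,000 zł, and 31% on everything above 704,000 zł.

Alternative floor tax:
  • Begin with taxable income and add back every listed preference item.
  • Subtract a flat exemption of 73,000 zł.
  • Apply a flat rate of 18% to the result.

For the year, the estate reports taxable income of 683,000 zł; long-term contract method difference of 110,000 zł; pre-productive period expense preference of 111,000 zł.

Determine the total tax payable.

Mainline income levy:
  470,000 zł × 13% = 61,100 zł
  213,000 zł × 26% = 55,380 zł
  → 116,480 zł

Alternative floor tax:
  Adjusted income: 683,000 zł + 110,000 zł + 111,000 zł = 904,000 zł
  Less exemption 73,000 zł → base 831,000 zł
  831,000 zł × 18% = 149,580 zł

149,580 zł > 116,480 zł, so the alternative floor tax is the binding amount.

149,580 zł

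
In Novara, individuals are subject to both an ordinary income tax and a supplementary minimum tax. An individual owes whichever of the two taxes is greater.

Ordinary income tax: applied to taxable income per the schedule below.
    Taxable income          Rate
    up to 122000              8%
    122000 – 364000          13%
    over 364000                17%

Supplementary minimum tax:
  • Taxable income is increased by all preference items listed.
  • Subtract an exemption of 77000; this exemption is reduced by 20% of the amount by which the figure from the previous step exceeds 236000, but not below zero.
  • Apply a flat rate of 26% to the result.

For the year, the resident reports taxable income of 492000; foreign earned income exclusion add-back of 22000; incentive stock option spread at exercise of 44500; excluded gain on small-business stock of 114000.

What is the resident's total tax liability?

Ordinary income tax:
  122000 × 8% = 9760
  242000 × 13% = 31460
  128000 × 17% = 21760
  → 62980

Supplementary minimum tax:
  Adjusted income: 492000 + 22000 + 44500 + 114000 = 672500
  Exemption: 20% × (672500 − 236000) = 87300 ≥ 77000, so the exemption is fully phased out
  Base: 672500 − 0 = 672500
  672500 × 26% = 174850

174850 > 62980, so the supplementary minimum tax is the binding amount.

174850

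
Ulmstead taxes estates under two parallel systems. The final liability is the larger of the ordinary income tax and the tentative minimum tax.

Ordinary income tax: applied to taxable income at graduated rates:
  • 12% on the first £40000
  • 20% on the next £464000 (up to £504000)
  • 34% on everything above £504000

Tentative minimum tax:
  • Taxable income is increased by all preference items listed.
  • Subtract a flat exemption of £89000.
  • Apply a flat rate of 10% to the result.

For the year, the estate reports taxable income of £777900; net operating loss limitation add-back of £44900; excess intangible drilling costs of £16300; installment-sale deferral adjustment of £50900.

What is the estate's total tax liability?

Ordinary income tax:
  £40000 × 12% = £4800
  £464000 × 20% = £92800
  £273900 × 34% = £93126
  → £190726

Tentative minimum tax:
  Adjusted income: £777900 + £44900 + £16300 + £50900 = £890000
  Less exemption £89000 → base £801000
  £801000 × 10% = £80100

£190726 > £80100, so the ordinary income tax governs.

£190726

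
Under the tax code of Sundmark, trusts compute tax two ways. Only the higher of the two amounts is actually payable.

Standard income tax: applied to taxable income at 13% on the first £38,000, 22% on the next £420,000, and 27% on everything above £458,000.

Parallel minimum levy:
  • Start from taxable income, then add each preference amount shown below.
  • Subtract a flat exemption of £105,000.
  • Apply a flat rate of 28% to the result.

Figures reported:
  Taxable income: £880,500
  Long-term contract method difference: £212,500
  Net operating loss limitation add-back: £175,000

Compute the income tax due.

£325,640

Standard income tax:
  £38,000 × 13% = £4,940
  £420,000 × 22% = £92,400
  £422,500 × 27% = £114,075
  → £211,415

Parallel minimum levy:
  Adjusted income: £880,500 + £212,500 + £175,000 = £1,268,000
  Less exemption £105,000 → base £1,163,000
  £1,163,000 × 28% = £325,640

£325,640 > £211,415, so the parallel minimum levy is the binding amount.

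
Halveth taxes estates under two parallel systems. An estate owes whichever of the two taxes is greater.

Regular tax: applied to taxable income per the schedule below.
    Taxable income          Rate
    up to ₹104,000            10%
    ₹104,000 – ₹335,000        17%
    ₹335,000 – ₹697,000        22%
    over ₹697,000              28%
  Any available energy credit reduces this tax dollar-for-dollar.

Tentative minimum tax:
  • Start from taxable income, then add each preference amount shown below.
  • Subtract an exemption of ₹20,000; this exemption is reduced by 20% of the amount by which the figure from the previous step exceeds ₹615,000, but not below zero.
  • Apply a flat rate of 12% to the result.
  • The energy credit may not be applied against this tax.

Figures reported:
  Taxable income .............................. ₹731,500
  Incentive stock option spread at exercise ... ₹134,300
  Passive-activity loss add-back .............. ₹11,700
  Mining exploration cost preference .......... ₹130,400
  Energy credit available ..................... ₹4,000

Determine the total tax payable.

₹134,970

Regular tax:
  ₹104,000 × 10% = ₹10,400
  ₹231,000 × 17% = ₹39,270
  ₹362,000 × 22% = ₹79,640
  ₹34,500 × 28% = ₹9,660
  → ₹138,970
  Less energy credit ₹4,000 → ₹134,970

Tentative minimum tax:
  Adjusted income: ₹731,500 + ₹134,300 + ₹11,700 + ₹130,400 = ₹1,007,900
  Exemption: 20% × (₹1,007,900 − ₹615,000) = ₹78,580 ≥ ₹20,000, so the exemption is fully phased out
  Base: ₹1,007,900 − ₹0 = ₹1,007,900
  ₹1,007,900 × 12% = ₹120,948

₹134,970 > ₹120,948, so the regular tax governs.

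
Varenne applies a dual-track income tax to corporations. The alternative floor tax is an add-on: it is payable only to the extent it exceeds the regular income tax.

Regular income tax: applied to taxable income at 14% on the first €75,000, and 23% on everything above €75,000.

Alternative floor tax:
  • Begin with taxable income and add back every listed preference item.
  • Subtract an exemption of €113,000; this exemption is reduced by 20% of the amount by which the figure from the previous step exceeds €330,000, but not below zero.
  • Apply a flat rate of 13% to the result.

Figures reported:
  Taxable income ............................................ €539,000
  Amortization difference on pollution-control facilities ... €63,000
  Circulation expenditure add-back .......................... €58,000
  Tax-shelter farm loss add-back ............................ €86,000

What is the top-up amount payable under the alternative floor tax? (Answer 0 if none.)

€0

Alternative floor tax:
  Adjusted income: €539,000 + €63,000 + €58,000 + €86,000 = €746,000
  Exemption: €113,000 − 20% × (€746,000 − €330,000) = €113,000 − €83,200 = €29,800
  Base: €746,000 − €29,800 = €716,200
  €716,200 × 13% = €93,106

Regular income tax:
  €75,000 × 14% = €10,500
  €464,000 × 23% = €106,720
  → €117,220

€93,106 ≤ €117,220, so no add-on is due.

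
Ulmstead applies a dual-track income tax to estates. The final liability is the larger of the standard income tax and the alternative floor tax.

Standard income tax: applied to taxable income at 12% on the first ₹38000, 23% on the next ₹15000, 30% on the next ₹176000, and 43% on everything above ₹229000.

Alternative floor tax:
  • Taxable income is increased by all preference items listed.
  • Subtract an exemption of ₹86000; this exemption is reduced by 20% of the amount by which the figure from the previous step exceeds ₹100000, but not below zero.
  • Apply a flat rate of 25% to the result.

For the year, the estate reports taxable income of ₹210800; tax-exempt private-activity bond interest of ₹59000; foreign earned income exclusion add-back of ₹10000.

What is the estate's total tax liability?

Standard income tax:
  ₹38000 × 12% = ₹4560
  ₹15000 × 23% = ₹3450
  ₹157800 × 30% = ₹47340
  → ₹55350

Alternative floor tax:
  Adjusted income: ₹210800 + ₹59000 + ₹10000 = ₹279800
  Exemption: ₹86000 − 20% × (₹279800 − ₹100000) = ₹86000 − ₹35960 = ₹50040
  Base: ₹279800 − ₹50040 = ₹229760
  ₹229760 × 25% = ₹57440

₹57440 > ₹55350, so the alternative floor tax is the binding amount.

₹57440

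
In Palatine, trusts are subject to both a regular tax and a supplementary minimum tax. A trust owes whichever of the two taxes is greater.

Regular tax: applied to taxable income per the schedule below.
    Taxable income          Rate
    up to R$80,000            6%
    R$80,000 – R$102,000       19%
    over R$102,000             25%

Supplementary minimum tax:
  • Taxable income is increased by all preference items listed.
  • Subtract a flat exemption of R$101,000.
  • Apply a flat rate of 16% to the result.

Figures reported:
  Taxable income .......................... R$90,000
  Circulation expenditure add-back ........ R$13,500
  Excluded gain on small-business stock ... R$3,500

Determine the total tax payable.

Regular tax:
  R$80,000 × 6% = R$4,800
  R$10,000 × 19% = R$1,900
  → R$6,700

Supplementary minimum tax:
  Adjusted income: R$90,000 + R$13,500 + R$3,500 = R$107,000
  Less exemption R$101,000 → base R$6,000
  R$6,000 × 16% = R$960

R$6,700 > R$960, so the regular tax governs.

R$6,700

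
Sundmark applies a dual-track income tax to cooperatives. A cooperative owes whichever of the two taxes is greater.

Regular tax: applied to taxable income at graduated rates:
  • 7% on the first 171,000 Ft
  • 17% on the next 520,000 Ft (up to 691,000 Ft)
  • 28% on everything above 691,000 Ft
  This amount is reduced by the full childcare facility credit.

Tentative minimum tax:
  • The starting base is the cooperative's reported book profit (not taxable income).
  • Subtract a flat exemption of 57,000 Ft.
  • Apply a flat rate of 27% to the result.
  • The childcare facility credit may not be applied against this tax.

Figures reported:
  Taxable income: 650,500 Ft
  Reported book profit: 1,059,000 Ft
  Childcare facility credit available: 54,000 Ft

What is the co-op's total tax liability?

Regular tax:
  171,000 Ft × 7% = 11,970 Ft
  479,500 Ft × 17% = 81,515 Ft
  → 93,485 Ft
  Less childcare facility credit 54,000 Ft → 39,485 Ft

Tentative minimum tax:
  Base (reported book profit): 1,059,000 Ft
  Less exemption 57,000 Ft → base 1,002,000 Ft
  1,002,000 Ft × 27% = 270,540 Ft

270,540 Ft > 39,485 Ft, so the tentative minimum tax is the binding amount.

270,540 Ft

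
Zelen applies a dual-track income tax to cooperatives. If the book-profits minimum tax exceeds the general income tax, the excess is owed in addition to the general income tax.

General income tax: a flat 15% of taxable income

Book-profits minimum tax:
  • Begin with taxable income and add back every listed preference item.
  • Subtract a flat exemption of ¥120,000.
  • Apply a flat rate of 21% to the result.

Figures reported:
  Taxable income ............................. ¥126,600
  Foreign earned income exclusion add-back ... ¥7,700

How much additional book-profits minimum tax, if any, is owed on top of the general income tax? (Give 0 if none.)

Book-profits minimum tax:
  Adjusted income: ¥126,600 + ¥7,700 = ¥134,300
  Less exemption ¥120,000 → base ¥14,300
  ¥14,300 × 21% = ¥3,003

General income tax:
  ¥126,600 × 15% = ¥18,990

¥3,003 ≤ ¥18,990, so no add-on is due.

¥0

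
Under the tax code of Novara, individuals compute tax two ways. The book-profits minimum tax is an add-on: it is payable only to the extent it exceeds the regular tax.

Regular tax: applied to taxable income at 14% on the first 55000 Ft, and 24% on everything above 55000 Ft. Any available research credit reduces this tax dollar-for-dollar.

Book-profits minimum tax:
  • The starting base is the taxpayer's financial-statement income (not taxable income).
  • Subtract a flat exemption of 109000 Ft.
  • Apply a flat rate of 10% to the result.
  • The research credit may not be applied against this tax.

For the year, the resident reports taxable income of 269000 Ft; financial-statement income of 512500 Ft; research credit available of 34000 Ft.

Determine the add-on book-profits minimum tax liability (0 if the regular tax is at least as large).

15290 Ft

Regular tax:
  55000 Ft × 14% = 7700 Ft
  214000 Ft × 24% = 51360 Ft
  → 59060 Ft
  Less research credit 34000 Ft → 25060 Ft

Book-profits minimum tax:
  Base (financial-statement income): 512500 Ft
  Less exemption 109000 Ft → base 403500 Ft
  403500 Ft × 10% = 40350 Ft

Excess of book-profits minimum tax over regular tax: 40350 Ft − 25060 Ft = 15290 Ft.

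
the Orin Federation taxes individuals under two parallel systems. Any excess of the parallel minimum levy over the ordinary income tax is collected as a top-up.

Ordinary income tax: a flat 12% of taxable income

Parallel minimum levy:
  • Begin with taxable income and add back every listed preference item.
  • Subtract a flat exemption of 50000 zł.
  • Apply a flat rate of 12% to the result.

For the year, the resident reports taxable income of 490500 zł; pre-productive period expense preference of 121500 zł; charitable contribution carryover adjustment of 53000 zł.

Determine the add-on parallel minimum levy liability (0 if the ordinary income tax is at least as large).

14940 zł

Ordinary income tax:
  490500 zł × 12% = 58860 zł

Parallel minimum levy:
  Adjusted income: 490500 zł + 121500 zł + 53000 zł = 665000 zł
  Less exemption 50000 zł → base 615000 zł
  615000 zł × 12% = 73800 zł

Excess of parallel minimum levy over ordinary income tax: 73800 zł − 58860 zł = 14940 zł.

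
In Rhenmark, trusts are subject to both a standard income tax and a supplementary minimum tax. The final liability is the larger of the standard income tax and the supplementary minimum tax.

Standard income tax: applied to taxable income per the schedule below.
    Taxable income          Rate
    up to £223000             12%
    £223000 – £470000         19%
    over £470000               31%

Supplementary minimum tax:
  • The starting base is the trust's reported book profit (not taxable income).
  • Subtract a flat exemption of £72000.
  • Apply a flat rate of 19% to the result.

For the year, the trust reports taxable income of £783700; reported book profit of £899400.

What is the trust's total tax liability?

Supplementary minimum tax:
  Base (reported book profit): £899400
  Less exemption £72000 → base £827400
  £827400 × 19% = £157206

Standard income tax:
  £223000 × 12% = £26760
  £247000 × 19% = £46930
  £313700 × 31% = £97247
  → £170937

£170937 > £157206, so the standard income tax governs.

£170937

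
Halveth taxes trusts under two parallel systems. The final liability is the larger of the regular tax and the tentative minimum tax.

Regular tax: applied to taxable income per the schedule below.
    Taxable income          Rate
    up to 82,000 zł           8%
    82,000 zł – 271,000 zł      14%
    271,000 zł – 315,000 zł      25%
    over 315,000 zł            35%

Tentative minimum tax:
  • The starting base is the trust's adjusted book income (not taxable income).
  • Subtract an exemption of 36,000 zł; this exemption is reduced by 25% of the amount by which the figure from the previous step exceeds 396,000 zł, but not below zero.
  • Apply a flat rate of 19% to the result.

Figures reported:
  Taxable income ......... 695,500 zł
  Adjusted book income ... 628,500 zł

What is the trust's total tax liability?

Tentative minimum tax:
  Base (adjusted book income): 628,500 zł
  Exemption: 25% × (628,500 zł − 396,000 zł) = 58,125 zł ≥ 36,000 zł, so the exemption is fully phased out
  Base: 628,500 zł − 0 zł = 628,500 zł
  628,500 zł × 19% = 119,415 zł

Regular tax:
  82,000 zł × 8% = 6,560 zł
  189,000 zł × 14% = 26,460 zł
  44,000 zł × 25% = 11,000 zł
  380,500 zł × 35% = 133,175 zł
  → 177,195 zł

177,195 zł > 119,415 zł, so the regular tax governs.

177,195 zł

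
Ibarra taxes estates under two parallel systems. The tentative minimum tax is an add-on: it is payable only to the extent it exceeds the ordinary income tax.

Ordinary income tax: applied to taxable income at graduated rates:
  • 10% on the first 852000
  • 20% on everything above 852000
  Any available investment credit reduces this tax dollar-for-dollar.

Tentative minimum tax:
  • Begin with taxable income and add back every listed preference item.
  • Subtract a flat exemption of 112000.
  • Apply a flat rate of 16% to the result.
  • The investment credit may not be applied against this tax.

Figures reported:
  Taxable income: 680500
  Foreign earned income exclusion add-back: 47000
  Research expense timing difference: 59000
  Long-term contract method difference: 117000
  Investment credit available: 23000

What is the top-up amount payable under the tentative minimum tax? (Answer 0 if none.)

Tentative minimum tax:
  Adjusted income: 680500 + 47000 + 59000 + 117000 = 903500
  Less exemption 112000 → base 791500
  791500 × 16% = 126640

Ordinary income tax:
  680500 × 10% = 68050
  Less investment credit 23000 → 45050

Excess of tentative minimum tax over ordinary income tax: 126640 − 45050 = 81590.

81590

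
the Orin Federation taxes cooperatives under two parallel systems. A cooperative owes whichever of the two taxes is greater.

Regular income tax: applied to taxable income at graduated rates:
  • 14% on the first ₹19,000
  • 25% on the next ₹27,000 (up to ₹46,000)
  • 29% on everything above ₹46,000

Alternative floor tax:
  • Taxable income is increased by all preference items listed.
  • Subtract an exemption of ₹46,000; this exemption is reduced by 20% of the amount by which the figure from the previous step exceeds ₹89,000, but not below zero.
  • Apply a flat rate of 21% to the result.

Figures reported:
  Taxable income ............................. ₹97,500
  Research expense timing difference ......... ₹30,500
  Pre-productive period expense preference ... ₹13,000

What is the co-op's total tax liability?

Alternative floor tax:
  Adjusted income: ₹97,500 + ₹30,500 + ₹13,000 = ₹141,000
  Exemption: ₹46,000 − 20% × (₹141,000 − ₹89,000) = ₹46,000 − ₹10,400 = ₹35,600
  Base: ₹141,000 − ₹35,600 = ₹105,400
  ₹105,400 × 21% = ₹22,134

Regular income tax:
  ₹19,000 × 14% = ₹2,660
  ₹27,000 × 25% = ₹6,750
  ₹51,500 × 29% = ₹14,935
  → ₹24,345

₹24,345 > ₹22,134, so the regular income tax governs.

₹24,345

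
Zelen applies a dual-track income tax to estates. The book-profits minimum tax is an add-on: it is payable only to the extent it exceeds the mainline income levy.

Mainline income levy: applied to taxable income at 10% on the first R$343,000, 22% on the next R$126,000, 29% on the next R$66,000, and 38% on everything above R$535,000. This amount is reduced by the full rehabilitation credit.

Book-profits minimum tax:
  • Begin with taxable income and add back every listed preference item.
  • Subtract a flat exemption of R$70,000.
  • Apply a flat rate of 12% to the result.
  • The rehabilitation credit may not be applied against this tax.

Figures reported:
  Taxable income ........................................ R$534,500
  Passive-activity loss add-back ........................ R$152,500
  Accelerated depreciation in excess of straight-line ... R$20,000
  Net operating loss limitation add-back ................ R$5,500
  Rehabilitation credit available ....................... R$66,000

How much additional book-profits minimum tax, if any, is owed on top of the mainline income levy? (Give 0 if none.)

Mainline income levy:
  R$343,000 × 10% = R$34,300
  R$126,000 × 22% = R$27,720
  R$65,500 × 29% = R$18,995
  → R$81,015
  Less rehabilitation credit R$66,000 → R$15,015

Book-profits minimum tax:
  Adjusted income: R$534,500 + R$152,500 + R$20,000 + R$5,500 = R$712,500
  Less exemption R$70,000 → base R$642,500
  R$642,500 × 12% = R$77,100

Excess of book-profits minimum tax over mainline income levy: R$77,100 − R$15,015 = R$62,085.

R$62,085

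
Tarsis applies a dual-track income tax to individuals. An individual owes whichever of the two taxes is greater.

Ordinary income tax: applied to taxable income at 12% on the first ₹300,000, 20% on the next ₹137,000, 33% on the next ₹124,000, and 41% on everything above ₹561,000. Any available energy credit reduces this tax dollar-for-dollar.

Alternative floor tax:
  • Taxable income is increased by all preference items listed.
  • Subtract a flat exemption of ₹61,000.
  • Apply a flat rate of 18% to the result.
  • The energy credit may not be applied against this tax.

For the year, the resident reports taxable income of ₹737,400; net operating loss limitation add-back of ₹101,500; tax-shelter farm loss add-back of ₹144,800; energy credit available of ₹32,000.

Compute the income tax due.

₹166,086

Ordinary income tax:
  ₹300,000 × 12% = ₹36,000
  ₹137,000 × 20% = ₹27,400
  ₹124,000 × 33% = ₹40,920
  ₹176,400 × 41% = ₹72,324
  → ₹176,644
  Less energy credit ₹32,000 → ₹144,644

Alternative floor tax:
  Adjusted income: ₹737,400 + ₹101,500 + ₹144,800 = ₹983,700
  Less exemption ₹61,000 → base ₹922,700
  ₹922,700 × 18% = ₹166,086

₹166,086 > ₹144,644, so the alternative floor tax is the binding amount.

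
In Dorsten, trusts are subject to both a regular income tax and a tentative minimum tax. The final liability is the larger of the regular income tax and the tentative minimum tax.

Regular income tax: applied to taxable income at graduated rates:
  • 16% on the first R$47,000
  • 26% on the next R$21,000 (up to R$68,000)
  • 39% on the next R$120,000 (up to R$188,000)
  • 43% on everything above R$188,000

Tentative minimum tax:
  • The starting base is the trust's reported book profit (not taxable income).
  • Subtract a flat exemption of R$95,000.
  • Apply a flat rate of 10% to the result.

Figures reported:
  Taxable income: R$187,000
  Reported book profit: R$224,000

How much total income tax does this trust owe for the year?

R$59,390

Tentative minimum tax:
  Base (reported book profit): R$224,000
  Less exemption R$95,000 → base R$129,000
  R$129,000 × 10% = R$12,900

Regular income tax:
  R$47,000 × 16% = R$7,520
  R$21,000 × 26% = R$5,460
  R$119,000 × 39% = R$46,410
  → R$59,390

R$59,390 > R$12,900, so the regular income tax governs.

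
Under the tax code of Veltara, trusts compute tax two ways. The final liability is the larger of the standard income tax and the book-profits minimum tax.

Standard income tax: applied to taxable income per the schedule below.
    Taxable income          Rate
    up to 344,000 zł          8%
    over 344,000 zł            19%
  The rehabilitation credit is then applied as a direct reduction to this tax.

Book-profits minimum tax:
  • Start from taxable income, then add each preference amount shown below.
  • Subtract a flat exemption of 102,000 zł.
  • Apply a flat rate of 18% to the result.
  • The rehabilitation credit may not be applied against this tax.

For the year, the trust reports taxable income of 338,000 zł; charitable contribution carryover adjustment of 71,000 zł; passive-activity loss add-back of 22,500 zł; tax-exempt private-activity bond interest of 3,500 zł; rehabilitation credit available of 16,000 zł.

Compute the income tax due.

Standard income tax:
  338,000 zł × 8% = 27,040 zł
  Less rehabilitation credit 16,000 zł → 11,040 zł

Book-profits minimum tax:
  Adjusted income: 338,000 zł + 71,000 zł + 22,500 zł + 3,500 zł = 435,000 zł
  Less exemption 102,000 zł → base 333,000 zł
  333,000 zł × 18% = 59,940 zł

59,940 zł > 11,040 zł, so the book-profits minimum tax is the binding amount.

59,940 zł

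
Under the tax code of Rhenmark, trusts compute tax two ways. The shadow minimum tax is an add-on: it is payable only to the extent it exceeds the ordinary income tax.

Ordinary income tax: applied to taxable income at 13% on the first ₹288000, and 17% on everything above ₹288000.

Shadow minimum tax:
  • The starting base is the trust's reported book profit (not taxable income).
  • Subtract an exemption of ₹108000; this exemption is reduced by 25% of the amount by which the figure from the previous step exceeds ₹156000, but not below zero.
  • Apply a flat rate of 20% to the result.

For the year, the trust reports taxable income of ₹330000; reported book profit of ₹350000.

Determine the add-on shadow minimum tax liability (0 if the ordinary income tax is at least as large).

₹13520

Shadow minimum tax:
  Base (reported book profit): ₹350000
  Exemption: ₹108000 − 25% × (₹350000 − ₹156000) = ₹108000 − ₹48500 = ₹59500
  Base: ₹350000 − ₹59500 = ₹290500
  ₹290500 × 20% = ₹58100

Ordinary income tax:
  ₹288000 × 13% = ₹37440
  ₹42000 × 17% = ₹7140
  → ₹44580

Excess of shadow minimum tax over ordinary income tax: ₹58100 − ₹44580 = ₹13520.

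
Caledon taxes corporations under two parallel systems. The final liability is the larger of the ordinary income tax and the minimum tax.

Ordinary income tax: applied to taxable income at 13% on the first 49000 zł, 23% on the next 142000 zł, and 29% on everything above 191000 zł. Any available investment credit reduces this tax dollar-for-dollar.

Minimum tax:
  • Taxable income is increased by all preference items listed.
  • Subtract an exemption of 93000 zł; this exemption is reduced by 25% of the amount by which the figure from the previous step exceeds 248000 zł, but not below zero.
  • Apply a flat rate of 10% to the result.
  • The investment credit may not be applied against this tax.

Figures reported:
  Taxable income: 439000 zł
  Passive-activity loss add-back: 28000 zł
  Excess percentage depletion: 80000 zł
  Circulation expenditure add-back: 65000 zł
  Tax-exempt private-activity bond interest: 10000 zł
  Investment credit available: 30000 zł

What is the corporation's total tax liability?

80950 zł

Minimum tax:
  Adjusted income: 439000 zł + 28000 zł + 80000 zł + 65000 zł + 10000 zł = 622000 zł
  Exemption: 25% × (622000 zł − 248000 zł) = 93500 zł ≥ 93000 zł, so the exemption is fully phased out
  Base: 622000 zł − 0 zł = 622000 zł
  622000 zł × 10% = 62200 zł

Ordinary income tax:
  49000 zł × 13% = 6370 zł
  142000 zł × 23% = 32660 zł
  248000 zł × 29% = 71920 zł
  → 110950 zł
  Less investment credit 30000 zł → 80950 zł

80950 zł > 62200 zł, so the ordinary income tax governs.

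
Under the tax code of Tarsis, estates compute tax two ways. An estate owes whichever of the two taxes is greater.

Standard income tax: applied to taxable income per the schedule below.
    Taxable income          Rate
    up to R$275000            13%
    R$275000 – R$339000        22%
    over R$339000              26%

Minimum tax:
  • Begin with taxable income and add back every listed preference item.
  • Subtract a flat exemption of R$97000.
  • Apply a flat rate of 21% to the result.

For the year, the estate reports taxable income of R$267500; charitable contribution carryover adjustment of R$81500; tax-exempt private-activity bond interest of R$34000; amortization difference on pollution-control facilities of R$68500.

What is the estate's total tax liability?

R$74445

Standard income tax:
  R$267500 × 13% = R$34775

Minimum tax:
  Adjusted income: R$267500 + R$81500 + R$34000 + R$68500 = R$451500
  Less exemption R$97000 → base R$354500
  R$354500 × 21% = R$74445

R$74445 > R$34775, so the minimum tax is the binding amount.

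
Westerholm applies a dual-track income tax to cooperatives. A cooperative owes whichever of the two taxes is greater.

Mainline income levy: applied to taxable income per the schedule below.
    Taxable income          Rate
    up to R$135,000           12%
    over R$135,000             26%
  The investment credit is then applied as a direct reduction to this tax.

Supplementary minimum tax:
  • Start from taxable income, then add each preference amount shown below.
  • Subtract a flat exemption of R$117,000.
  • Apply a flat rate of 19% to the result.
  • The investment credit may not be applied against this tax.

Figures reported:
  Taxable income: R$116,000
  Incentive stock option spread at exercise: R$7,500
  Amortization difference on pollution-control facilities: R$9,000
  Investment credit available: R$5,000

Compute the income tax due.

Supplementary minimum tax:
  Adjusted income: R$116,000 + R$7,500 + R$9,000 = R$132,500
  Less exemption R$117,000 → base R$15,500
  R$15,500 × 19% = R$2,945

Mainline income levy:
  R$116,000 × 12% = R$13,920
  Less investment credit R$5,000 → R$8,920

R$8,920 > R$2,945, so the mainline income levy governs.

R$8,920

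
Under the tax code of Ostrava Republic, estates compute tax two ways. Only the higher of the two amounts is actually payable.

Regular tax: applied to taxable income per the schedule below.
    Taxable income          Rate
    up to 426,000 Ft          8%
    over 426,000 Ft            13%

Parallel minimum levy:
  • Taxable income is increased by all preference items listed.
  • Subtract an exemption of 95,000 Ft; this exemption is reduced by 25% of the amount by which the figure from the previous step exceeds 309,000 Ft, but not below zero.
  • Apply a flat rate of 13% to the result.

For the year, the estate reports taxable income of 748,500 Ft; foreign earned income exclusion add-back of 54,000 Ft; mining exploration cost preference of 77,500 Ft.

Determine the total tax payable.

114,400 Ft

Regular tax:
  426,000 Ft × 8% = 34,080 Ft
  322,500 Ft × 13% = 41,925 Ft
  → 76,005 Ft

Parallel minimum levy:
  Adjusted income: 748,500 Ft + 54,000 Ft + 77,500 Ft = 880,000 Ft
  Exemption: 25% × (880,000 Ft − 309,000 Ft) = 142,750 Ft ≥ 95,000 Ft, so the exemption is fully phased out
  Base: 880,000 Ft − 0 Ft = 880,000 Ft
  880,000 Ft × 13% = 114,400 Ft

114,400 Ft > 76,005 Ft, so the parallel minimum levy is the binding amount.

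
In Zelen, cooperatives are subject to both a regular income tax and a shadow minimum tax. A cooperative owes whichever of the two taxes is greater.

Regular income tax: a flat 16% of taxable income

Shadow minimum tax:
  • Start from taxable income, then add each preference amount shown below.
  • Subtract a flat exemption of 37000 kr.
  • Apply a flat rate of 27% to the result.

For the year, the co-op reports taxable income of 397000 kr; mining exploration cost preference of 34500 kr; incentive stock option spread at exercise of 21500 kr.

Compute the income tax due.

Regular income tax:
  397000 kr × 16% = 63520 kr

Shadow minimum tax:
  Adjusted income: 397000 kr + 34500 kr + 21500 kr = 453000 kr
  Less exemption 37000 kr → base 416000 kr
  416000 kr × 27% = 112320 kr

112320 kr > 63520 kr, so the shadow minimum tax is the binding amount.

112320 kr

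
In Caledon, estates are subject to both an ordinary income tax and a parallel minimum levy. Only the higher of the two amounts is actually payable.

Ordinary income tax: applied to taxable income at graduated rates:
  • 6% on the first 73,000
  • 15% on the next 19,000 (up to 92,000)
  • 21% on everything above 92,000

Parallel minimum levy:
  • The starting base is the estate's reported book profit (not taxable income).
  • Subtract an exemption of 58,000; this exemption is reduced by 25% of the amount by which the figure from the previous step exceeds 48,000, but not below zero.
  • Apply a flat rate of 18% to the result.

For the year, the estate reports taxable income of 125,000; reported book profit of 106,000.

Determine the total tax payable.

14,160

Parallel minimum levy:
  Base (reported book profit): 106,000
  Exemption: 58,000 − 25% × (106,000 − 48,000) = 58,000 − 14,500 = 43,500
  Base: 106,000 − 43,500 = 62,500
  62,500 × 18% = 11,250

Ordinary income tax:
  73,000 × 6% = 4,380
  19,000 × 15% = 2,850
  33,000 × 21% = 6,930
  → 14,160

14,160 > 11,250, so the ordinary income tax governs.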